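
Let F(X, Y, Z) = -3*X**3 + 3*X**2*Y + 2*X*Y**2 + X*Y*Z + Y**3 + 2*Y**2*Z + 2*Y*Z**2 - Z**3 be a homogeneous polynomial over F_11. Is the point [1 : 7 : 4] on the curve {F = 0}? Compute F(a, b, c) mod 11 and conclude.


F(1,7,4) ≡ 5 (mod 11); P is NOT on the curve.

Evaluate F(1, 7, 4) term-by-term (mod 11).
  -3*X**3 ↦ -3·1·1·1 = -3
  3*X**2*Y ↦ 3·1·7·1 = 21
  2*X*Y**2 ↦ 2·1·49·1 = 98
  X*Y*Z ↦ 1·1·7·4 = 28
  Y**3 ↦ 1·1·343·1 = 343
  2*Y**2*Z ↦ 2·1·49·4 = 392
  2*Y*Z**2 ↦ 2·1·7·16 = 224
  -Z**3 ↦ -1·1·1·64 = -64
Sum: F(1, 7, 4) = (-3) + (21) + (98) + (28) + (343) + (392) + (224) + (-64) = 1039.
Reducing mod 11: 1039 ≡ 5 (mod 11).
Since F(a, b, c) ≡ 5 ≠ 0 (mod 11), P does NOT lie on the curve.


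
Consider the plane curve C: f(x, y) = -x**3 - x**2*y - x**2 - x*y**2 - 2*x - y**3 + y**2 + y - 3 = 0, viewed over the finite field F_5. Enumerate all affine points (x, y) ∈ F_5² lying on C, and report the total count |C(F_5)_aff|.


Affine F_5-points: {(0, 2), (1, 2), (3, 0), (4, 1), (4, 3)}; count = 5.

For each of the 25 pairs (x, y) ∈ F_5², evaluate f(x, y) mod 5. Record the zeros.
  x = 0: [0↦2, 1↦3, 2↦0, 3↦2, 4↦3]  zeros at y ∈ {2}
  x = 1: [0↦3, 1↦2, 2↦0, 3↦1, 4↦4]  zeros at y ∈ {2}
  x = 2: [0↦1, 1↦1, 2↦3, 3↦1, 4↦4]  zeros at y ∈ ∅
  x = 3: [0↦0, 1↦4, 2↦3, 3↦1, 4↦2]  zeros at y ∈ {0}
  x = 4: [0↦4, 1↦0, 2↦4, 3↦0, 4↦2]  zeros at y ∈ {1, 3}
Collecting zeros: affine points = {(0, 2), (1, 2), (3, 0), (4, 1), (4, 3)}.
Total count |C(F_5)_aff| = 5.


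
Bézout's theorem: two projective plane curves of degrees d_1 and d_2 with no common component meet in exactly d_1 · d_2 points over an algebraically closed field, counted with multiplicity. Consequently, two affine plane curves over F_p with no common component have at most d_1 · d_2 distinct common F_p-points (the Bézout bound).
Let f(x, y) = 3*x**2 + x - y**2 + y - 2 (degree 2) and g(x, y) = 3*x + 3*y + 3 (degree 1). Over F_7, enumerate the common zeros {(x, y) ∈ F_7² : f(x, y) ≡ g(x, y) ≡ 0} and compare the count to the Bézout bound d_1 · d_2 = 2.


Common zeros: {(2, 4), (6, 0)}; count = 2; Bézout bound = 2.

deg(f) = 2, deg(g) = 1, so Bézout bound = 2.
Scan x ∈ F_7. For each x, list the y ∈ F_7 with f(x, y) ≡ 0 and those with g(x, y) ≡ 0 (mod 7); the common zeros in that column are the intersection.
  x = 0: f ≡ 0 at y ∈ {4}; g ≡ 0 at y ∈ {6}; common: ∅.
  x = 1: f ≡ 0 at y ∈ {2, 6}; g ≡ 0 at y ∈ {5}; common: ∅.
  x = 2: f ≡ 0 at y ∈ {4}; g ≡ 0 at y ∈ {4}; common: {4}.
  x = 3: f ≡ 0 at y ∈ {0, 1}; g ≡ 0 at y ∈ {3}; common: ∅.
  x = 4: f ≡ 0 at y ∈ ∅; g ≡ 0 at y ∈ {2}; common: ∅.
  x = 5: f ≡ 0 at y ∈ ∅; g ≡ 0 at y ∈ {1}; common: ∅.
  x = 6: f ≡ 0 at y ∈ {0, 1}; g ≡ 0 at y ∈ {0}; common: {0}.
Collecting: common zeros = {(2, 4), (6, 0)}, so the count is 2.
Comparison with the Bézout bound: 2 ≤ 2 = deg(f)·deg(g), as expected for curves with no common component (the bound is attained).


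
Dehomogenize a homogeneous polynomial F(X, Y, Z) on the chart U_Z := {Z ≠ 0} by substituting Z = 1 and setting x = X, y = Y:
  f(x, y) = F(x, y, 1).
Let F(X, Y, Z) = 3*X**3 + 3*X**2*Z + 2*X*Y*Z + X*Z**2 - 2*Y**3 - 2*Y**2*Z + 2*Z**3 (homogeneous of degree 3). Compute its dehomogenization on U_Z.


f(x, y) = 3*x**3 + 3*x**2 + 2*x*y + x - 2*y**3 - 2*y**2 + 2

On U_Z we set Z = 1. Each monomial c·X^i·Y^j·Z^k in F becomes c·x^i·y^j·1^k = c·x^i·y^j.
Substituting Z = 1: F(X, Y, 1) = 3*x**3 + 3*x**2 + 2*x*y + x - 2*y**3 - 2*y**2 + 2.
Note: deg(f) ≤ deg(F) = 3; strict inequality happens when F is divisible by Z (lost terms).


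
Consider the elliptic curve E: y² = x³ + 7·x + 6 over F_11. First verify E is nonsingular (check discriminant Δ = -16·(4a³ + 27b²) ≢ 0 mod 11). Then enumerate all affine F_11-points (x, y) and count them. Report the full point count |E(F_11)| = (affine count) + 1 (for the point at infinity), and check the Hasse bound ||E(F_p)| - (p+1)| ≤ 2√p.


Affine points = {(1, 5), (1, 6), (5, 1), (5, 10), (6, 0), (10, 3), (10, 8)}; affine count = 7; |E(F_11)| = 8.

Discriminant check: Δ ∝ 4a³ + 27b² = 4·7³ + 27·6² = 4·343 + 27·36 ≡ 1 (mod 11). Nonzero ⇒ E is nonsingular.
For each x ∈ F_11, compute rhs = x³ + 7·x + 6 mod 11, then count y ∈ F_11 with y² ≡ rhs.
  x = 0: rhs = 6, matching y values: none (0 points).
  x = 1: rhs = 3, matching y values: 5, 6 (2 points).
  x = 2: rhs = 6, matching y values: none (0 points).
  x = 3: rhs = 10, matching y values: none (0 points).
  x = 4: rhs = 10, matching y values: none (0 points).
  x = 5: rhs = 1, matching y values: 1, 10 (2 points).
  x = 6: rhs = 0, matching y values: 0 (1 points).
  x = 7: rhs = 2, matching y values: none (0 points).
  x = 8: rhs = 2, matching y values: none (0 points).
  x = 9: rhs = 6, matching y values: none (0 points).
  x = 10: rhs = 9, matching y values: 3, 8 (2 points).
Total affine count: 7.
Full point count |E(F_11)| = 7 + 1 = 8.
Hasse bound: |8 − (11+1)| = |-4| = 4 ≤ 2√11 ≈ 6.6332 ✓.


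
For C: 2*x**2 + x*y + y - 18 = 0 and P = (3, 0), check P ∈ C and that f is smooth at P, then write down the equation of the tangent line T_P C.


Tangent line at P: 12*x + 4*y - 36 = 0.

Step 1: f(3, 0) = 0, so P lies on C.
Step 2: partial derivatives
  f_x(x, y) = 4*x + y, f_y(x, y) = x + 1.
  f_x(P) = 12, f_y(P) = 4 (gradient nonzero, so P is smooth).
Step 3: tangent line at P: 12·(x − 3) + 4·(y − 0) = 0.
Expanding: 12*x + 4*y - 36 = 0.


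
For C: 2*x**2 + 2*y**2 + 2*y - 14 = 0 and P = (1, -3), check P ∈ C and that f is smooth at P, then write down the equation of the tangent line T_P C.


Tangent line at P: 4*x - 10*y - 34 = 0.

Step 1: f(1, -3) = 0, so P lies on C.
Step 2: partial derivatives
  f_x(x, y) = 4*x, f_y(x, y) = 4*y + 2.
  f_x(P) = 4, f_y(P) = -10 (gradient nonzero, so P is smooth).
Step 3: tangent line at P: 4·(x − 1) + -10·(y − -3) = 0.
Expanding: 4*x - 10*y - 34 = 0.


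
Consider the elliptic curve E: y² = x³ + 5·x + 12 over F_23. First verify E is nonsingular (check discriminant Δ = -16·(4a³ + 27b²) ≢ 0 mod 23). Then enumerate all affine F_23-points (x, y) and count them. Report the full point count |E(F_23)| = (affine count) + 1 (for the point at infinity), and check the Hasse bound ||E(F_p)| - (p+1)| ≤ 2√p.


Affine points = {(0, 9), (0, 14), (1, 8), (1, 15), (3, 10), (3, 13), (4, 2), (4, 21), (5, 1), (5, 22), (8, 9), (8, 14), (9, 2), (9, 21), (10, 2), (10, 21), (11, 8), (11, 15), (12, 11), (12, 12), (15, 9), (15, 14), (16, 5), (16, 18), (18, 0), (20, 4), (20, 19), (22, 11), (22, 12)}; affine count = 29; |E(F_23)| = 30.

Discriminant check: Δ ∝ 4a³ + 27b² = 4·5³ + 27·12² = 4·125 + 27·144 ≡ 18 (mod 23). Nonzero ⇒ E is nonsingular.
For each x ∈ F_23, compute rhs = x³ + 5·x + 12 mod 23, then count y ∈ F_23 with y² ≡ rhs.
  x = 0: rhs = 12, matching y values: 9, 14 (2 points).
  x = 1: rhs = 18, matching y values: 8, 15 (2 points).
  x = 2: rhs = 7, matching y values: none (0 points).
  x = 3: rhs = 8, matching y values: 10, 13 (2 points).
  x = 4: rhs = 4, matching y values: 2, 21 (2 points).
  x = 5: rhs = 1, matching y values: 1, 22 (2 points).
  x = 6: rhs = 5, matching y values: none (0 points).
  x = 7: rhs = 22, matching y values: none (0 points).
  x = 8: rhs = 12, matching y values: 9, 14 (2 points).
  x = 9: rhs = 4, matching y values: 2, 21 (2 points).
  x = 10: rhs = 4, matching y values: 2, 21 (2 points).
  x = 11: rhs = 18, matching y values: 8, 15 (2 points).
  x = 12: rhs = 6, matching y values: 11, 12 (2 points).
  x = 13: rhs = 20, matching y values: none (0 points).
  x = 14: rhs = 20, matching y values: none (0 points).
  x = 15: rhs = 12, matching y values: 9, 14 (2 points).
  x = 16: rhs = 2, matching y values: 5, 18 (2 points).
  x = 17: rhs = 19, matching y values: none (0 points).
  x = 18: rhs = 0, matching y values: 0 (1 points).
  x = 19: rhs = 20, matching y values: none (0 points).
  x = 20: rhs = 16, matching y values: 4, 19 (2 points).
  x = 21: rhs = 17, matching y values: none (0 points).
  x = 22: rhs = 6, matching y values: 11, 12 (2 points).
Total affine count: 29.
Full point count |E(F_23)| = 29 + 1 = 30.
Hasse bound: |30 − (23+1)| = |6| = 6 ≤ 2√23 ≈ 9.5917 ✓.


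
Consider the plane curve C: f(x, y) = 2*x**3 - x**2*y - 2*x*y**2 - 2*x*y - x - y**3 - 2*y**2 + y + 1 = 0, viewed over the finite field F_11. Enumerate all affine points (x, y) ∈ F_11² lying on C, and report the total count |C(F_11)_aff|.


Affine F_11-points: {(2, 7), (3, 7), (4, 7), (6, 9), (7, 2), (7, 6), (7, 9), (8, 9), (9, 1), (9, 2), (9, 10), (10, 0)}; count = 12.

For each of the 121 pairs (x, y) ∈ F_11², evaluate f(x, y) mod 11. Record the zeros.
  x = 0: [0↦1, 1↦10, 2↦9, 3↦3, 4↦8, 5↦7, 6↦5, 7↦7, 8↦7, 9↦10, 10↦10]  zeros at y ∈ ∅
  x = 1: [0↦2, 1↦6, 2↦7, 3↦10, 4↦9, 5↦9, 6↦4, 7↦10, 8↦10, 9↦9, 10↦1]  zeros at y ∈ ∅
  x = 2: [0↦4, 1↦1, 2↦2, 3↦1, 4↦3, 5↦2, 6↦3, 7↦0, 8↦9, 9↦2, 10↦6]  zeros at y ∈ {7}
  x = 3: [0↦8, 1↦7, 2↦6, 3↦10, 4↦2, 5↦9, 6↦3, 7↦0, 8↦5, 9↦1, 10↦4]  zeros at y ∈ {7}
  x = 4: [0↦4, 1↦3, 2↦9, 3↦5, 4↦7, 5↦9, 6↦5, 7↦0, 8↦10, 9↦7, 10↦7]  zeros at y ∈ {7}
  x = 5: [0↦4, 1↦1, 2↦1, 3↦9, 4↦8, 5↦3, 6↦10, 7↦1, 8↦3, 9↦10, 10↦5]  zeros at y ∈ ∅
  x = 6: [0↦9, 1↦2, 2↦5, 3↦1, 4↦6, 5↦3, 6↦8, 7↦4, 8↦7, 9↦0, 10↦10]  zeros at y ∈ {9}
  x = 7: [0↦9, 1↦7, 2↦0, 3↦4, 4↦2, 5↦10, 6↦0, 7↦10, 8↦1, 9↦0, 10↦1]  zeros at y ∈ {2, 6, 9}
  x = 8: [0↦5, 1↦6, 2↦9, 3↦8, 4↦8, 5↦3, 6↦9, 7↦9, 8↦8, 9↦0, 10↦1]  zeros at y ∈ {9}
  x = 9: [0↦9, 1↦0, 2↦0, 3↦3, 4↦3, 5↦5, 6↦3, 7↦2, 8↦7, 9↦1, 10↦0]  zeros at y ∈ {1, 2, 10}
  x = 10: [0↦0, 1↦1, 2↦7, 3↦1, 4↦10, 5↦6, 6↦5, 7↦1, 8↦10, 9↦4, 10↦10]  zeros at y ∈ {0}
Collecting zeros: affine points = {(2, 7), (3, 7), (4, 7), (6, 9), (7, 2), (7, 6), (7, 9), (8, 9), (9, 1), (9, 2), (9, 10), (10, 0)}.
Total count |C(F_11)_aff| = 12.


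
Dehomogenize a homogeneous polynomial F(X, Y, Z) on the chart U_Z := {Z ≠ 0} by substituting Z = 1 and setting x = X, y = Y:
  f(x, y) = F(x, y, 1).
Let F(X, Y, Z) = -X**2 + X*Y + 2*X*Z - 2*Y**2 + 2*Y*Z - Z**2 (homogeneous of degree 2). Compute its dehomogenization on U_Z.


f(x, y) = -x**2 + x*y + 2*x - 2*y**2 + 2*y - 1

On U_Z we set Z = 1. Each monomial c·X^i·Y^j·Z^k in F becomes c·x^i·y^j·1^k = c·x^i·y^j.
Substituting Z = 1: F(X, Y, 1) = -x**2 + x*y + 2*x - 2*y**2 + 2*y - 1.
Note: deg(f) ≤ deg(F) = 2; strict inequality happens when F is divisible by Z (lost terms).


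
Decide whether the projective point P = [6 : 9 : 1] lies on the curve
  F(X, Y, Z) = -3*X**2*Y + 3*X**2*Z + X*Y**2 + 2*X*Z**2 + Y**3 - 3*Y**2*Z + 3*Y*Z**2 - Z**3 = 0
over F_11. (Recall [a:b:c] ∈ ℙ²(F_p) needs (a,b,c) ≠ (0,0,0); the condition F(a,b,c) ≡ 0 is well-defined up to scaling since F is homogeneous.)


F(6,9,1) ≡ 3 (mod 11); P is NOT on the curve.

Evaluate F(6, 9, 1) term-by-term (mod 11).
  -3*X**2*Y ↦ -3·36·9·1 = -972
  3*X**2*Z ↦ 3·36·1·1 = 108
  X*Y**2 ↦ 1·6·81·1 = 486
  2*X*Z**2 ↦ 2·6·1·1 = 12
  Y**3 ↦ 1·1·729·1 = 729
  -3*Y**2*Z ↦ -3·1·81·1 = -243
  3*Y*Z**2 ↦ 3·1·9·1 = 27
  -Z**3 ↦ -1·1·1·1 = -1
Sum: F(6, 9, 1) = (-972) + (108) + (486) + (12) + (729) + (-243) + (27) + (-1) = 146.
Reducing mod 11: 146 ≡ 3 (mod 11).
Since F(a, b, c) ≡ 3 ≠ 0 (mod 11), P does NOT lie on the curve.


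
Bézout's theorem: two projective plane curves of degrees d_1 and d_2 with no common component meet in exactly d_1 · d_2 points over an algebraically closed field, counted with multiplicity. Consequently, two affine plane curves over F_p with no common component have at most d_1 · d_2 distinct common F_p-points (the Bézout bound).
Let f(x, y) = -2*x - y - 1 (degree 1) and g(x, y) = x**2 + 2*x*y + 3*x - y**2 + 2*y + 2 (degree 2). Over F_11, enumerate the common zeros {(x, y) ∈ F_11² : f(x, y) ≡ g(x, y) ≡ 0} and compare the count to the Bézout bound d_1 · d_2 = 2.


Common zeros: ∅; count = 0; Bézout bound = 2.

deg(f) = 1, deg(g) = 2, so Bézout bound = 2.
Scan x ∈ F_11. For each x, list the y ∈ F_11 with f(x, y) ≡ 0 and those with g(x, y) ≡ 0 (mod 11); the common zeros in that column are the intersection.
  x = 0: f ≡ 0 at y ∈ {10}; g ≡ 0 at y ∈ {6, 7}; common: ∅.
  x = 1: f ≡ 0 at y ∈ {8}; g ≡ 0 at y ∈ ∅; common: ∅.
  x = 2: f ≡ 0 at y ∈ {6}; g ≡ 0 at y ∈ ∅; common: ∅.
  x = 3: f ≡ 0 at y ∈ {4}; g ≡ 0 at y ∈ {9, 10}; common: ∅.
  x = 4: f ≡ 0 at y ∈ {2}; g ≡ 0 at y ∈ {5}; common: ∅.
  x = 5: f ≡ 0 at y ∈ {0}; g ≡ 0 at y ∈ {5, 7}; common: ∅.
  x = 6: f ≡ 0 at y ∈ {9}; g ≡ 0 at y ∈ ∅; common: ∅.
  x = 7: f ≡ 0 at y ∈ {7}; g ≡ 0 at y ∈ {6, 10}; common: ∅.
  x = 8: f ≡ 0 at y ∈ {5}; g ≡ 0 at y ∈ ∅; common: ∅.
  x = 9: f ≡ 0 at y ∈ {3}; g ≡ 0 at y ∈ {0, 9}; common: ∅.
  x = 10: f ≡ 0 at y ∈ {1}; g ≡ 0 at y ∈ {0}; common: ∅.
Collecting: common zeros = ∅, so the count is 0.
Comparison with the Bézout bound: 0 ≤ 2 = deg(f)·deg(g), as expected for curves with no common component (the affine F_11-count falls short of the bound because intersections may lie at infinity, over extension fields, or carry multiplicity).


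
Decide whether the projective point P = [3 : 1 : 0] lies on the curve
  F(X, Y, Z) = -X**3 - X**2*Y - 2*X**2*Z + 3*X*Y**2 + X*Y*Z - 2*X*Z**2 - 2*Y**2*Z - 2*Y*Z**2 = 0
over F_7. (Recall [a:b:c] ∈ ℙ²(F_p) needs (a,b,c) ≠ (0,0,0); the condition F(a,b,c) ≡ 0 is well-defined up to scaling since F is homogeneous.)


F(3,1,0) ≡ 1 (mod 7); P is NOT on the curve.

Evaluate F(3, 1, 0) term-by-term (mod 7).
  -X**3 ↦ -1·27·1·1 = -27
  -X**2*Y ↦ -1·9·1·1 = -9
  -2*X**2*Z ↦ -2·9·1·0 = 0
  3*X*Y**2 ↦ 3·3·1·1 = 9
  X*Y*Z ↦ 1·3·1·0 = 0
  -2*X*Z**2 ↦ -2·3·1·0 = 0
  -2*Y**2*Z ↦ -2·1·1·0 = 0
  -2*Y*Z**2 ↦ -2·1·1·0 = 0
Sum: F(3, 1, 0) = (-27) + (-9) + (0) + (9) + (0) + (0) + (0) + (0) = -27.
Reducing mod 7: -27 ≡ 1 (mod 7).
Since F(a, b, c) ≡ 1 ≠ 0 (mod 7), P does NOT lie on the curve.


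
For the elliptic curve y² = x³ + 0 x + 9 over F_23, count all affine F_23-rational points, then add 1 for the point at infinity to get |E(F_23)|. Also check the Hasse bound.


Affine points = {(0, 3), (0, 20), (3, 6), (3, 17), (4, 2), (4, 21), (6, 8), (6, 15), (9, 5), (9, 18), (11, 11), (11, 12), (12, 9), (12, 14), (14, 4), (14, 19), (15, 7), (15, 16), (17, 0), (21, 1), (21, 22), (22, 10), (22, 13)}; affine count = 23; |E(F_23)| = 24.

Discriminant check: Δ ∝ 4a³ + 27b² = 4·0³ + 27·9² = 4·0 + 27·81 ≡ 2 (mod 23). Nonzero ⇒ E is nonsingular.
For each x ∈ F_23, compute rhs = x³ + 0·x + 9 mod 23, then count y ∈ F_23 with y² ≡ rhs.
  x = 0: rhs = 9, matching y values: 3, 20 (2 points).
  x = 1: rhs = 10, matching y values: none (0 points).
  x = 2: rhs = 17, matching y values: none (0 points).
  x = 3: rhs = 13, matching y values: 6, 17 (2 points).
  x = 4: rhs = 4, matching y values: 2, 21 (2 points).
  x = 5: rhs = 19, matching y values: none (0 points).
  x = 6: rhs = 18, matching y values: 8, 15 (2 points).
  x = 7: rhs = 7, matching y values: none (0 points).
  x = 8: rhs = 15, matching y values: none (0 points).
  x = 9: rhs = 2, matching y values: 5, 18 (2 points).
  x = 10: rhs = 20, matching y values: none (0 points).
  x = 11: rhs = 6, matching y values: 11, 12 (2 points).
  x = 12: rhs = 12, matching y values: 9, 14 (2 points).
  x = 13: rhs = 21, matching y values: none (0 points).
  x = 14: rhs = 16, matching y values: 4, 19 (2 points).
  x = 15: rhs = 3, matching y values: 7, 16 (2 points).
  x = 16: rhs = 11, matching y values: none (0 points).
  x = 17: rhs = 0, matching y values: 0 (1 points).
  x = 18: rhs = 22, matching y values: none (0 points).
  x = 19: rhs = 14, matching y values: none (0 points).
  x = 20: rhs = 5, matching y values: none (0 points).
  x = 21: rhs = 1, matching y values: 1, 22 (2 points).
  x = 22: rhs = 8, matching y values: 10, 13 (2 points).
Total affine count: 23.
Full point count |E(F_23)| = 23 + 1 = 24.
Hasse bound: |24 − (23+1)| = |0| = 0 ≤ 2√23 ≈ 9.5917 ✓.


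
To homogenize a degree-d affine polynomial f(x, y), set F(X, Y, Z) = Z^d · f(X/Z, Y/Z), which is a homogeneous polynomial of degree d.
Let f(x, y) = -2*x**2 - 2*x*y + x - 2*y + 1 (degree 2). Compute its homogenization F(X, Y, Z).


F(X, Y, Z) = -2*X**2 - 2*X*Y + X*Z - 2*Y*Z + Z**2

deg(f) = 2.
Substitute x = X/Z, y = Y/Z into f, then multiply by Z^2.
  monomial -2·x^2·y^0 ↦ -2·X^2·Y^0·Z^0.
  monomial -2·x^1·y^1 ↦ -2·X^1·Y^1·Z^0.
  monomial 1·x^1·y^0 ↦ 1·X^1·Y^0·Z^1.
  monomial -2·x^0·y^1 ↦ -2·X^0·Y^1·Z^1.
  monomial 1·x^0·y^0 ↦ 1·X^0·Y^0·Z^2.
Collecting: F(X, Y, Z) = -2*X**2 - 2*X*Y + X*Z - 2*Y*Z + Z**2.


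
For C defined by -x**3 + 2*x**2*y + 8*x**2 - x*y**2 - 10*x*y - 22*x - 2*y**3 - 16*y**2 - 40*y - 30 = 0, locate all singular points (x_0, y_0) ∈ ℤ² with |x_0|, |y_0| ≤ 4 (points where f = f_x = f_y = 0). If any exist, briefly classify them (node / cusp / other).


Singular points: {(1, -3)}; classification: node.

Compute partial derivatives:
  f_x = -3*x**2 + 4*x*y + 16*x - y**2 - 10*y - 22.
  f_y = 2*x**2 - 2*x*y - 10*x - 6*y**2 - 32*y - 40.
Scan x_0 ∈ {−4, ..., 4}. For each x_0, f_y(x_0, y) is a polynomial in y; find its integer roots y ∈ {−4, ..., 4}, then test f_x and f at those candidates.
  x = -4: f_y(-4, y) = -6*y**2 - 24*y + 32; no integer root y with |y| ≤ 4.
  x = -3: f_y(-3, y) = -6*y**2 - 26*y + 8; no integer root y with |y| ≤ 4.
  x = -2: f_y(-2, y) = -6*y**2 - 28*y - 12; no integer root y with |y| ≤ 4.
  x = -1: f_y(-1, y) = -6*y**2 - 30*y - 28; no integer root y with |y| ≤ 4.
  x = 0: f_y(0, y) = -6*y**2 - 32*y - 40; vanishes at y ∈ {-2}. (0, -2): f_x = -6 ≠ 0.
  x = 1: f_y(1, y) = -6*y**2 - 34*y - 48; vanishes at y ∈ {-3}. (1, -3): f_x = 0, f = 0 — SINGULAR.
  x = 2: f_y(2, y) = -6*y**2 - 36*y - 52; no integer root y with |y| ≤ 4.
  x = 3: f_y(3, y) = -6*y**2 - 38*y - 52; vanishes at y ∈ {-2}. (3, -2): f_x = -9 ≠ 0.
  x = 4: f_y(4, y) = -6*y**2 - 40*y - 48; no integer root y with |y| ≤ 4.
Only singular point on the grid: (1, -3).
Classify: substitute x = 1 + u, y = -3 + v and expand: f = -u**3 + 2*u**2*v - u**2 - u*v**2 - 2*v**3 + v**2.
No constant or linear terms (consistent with a singular point). Quadratic part: -u**2 + v**2. Cubic part: -u**3 + 2*u**2*v - u*v**2 - 2*v**3.
The quadratic part v**2 - u**2 = (v − u)(v + u) splits into two distinct linear factors, so there are two distinct tangent lines y − -3 = ±(x − 1) — this is a node (ordinary double point).
Classification: node.


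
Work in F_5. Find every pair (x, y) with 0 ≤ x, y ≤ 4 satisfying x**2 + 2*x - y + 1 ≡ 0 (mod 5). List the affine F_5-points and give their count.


Affine F_5-points: {(0, 1), (1, 4), (2, 4), (3, 1), (4, 0)}; count = 5.

For each of the 25 pairs (x, y) ∈ F_5², evaluate f(x, y) mod 5. Record the zeros.
  x = 0: [0↦1, 1↦0, 2↦4, 3↦3, 4↦2]  zeros at y ∈ {1}
  x = 1: [0↦4, 1↦3, 2↦2, 3↦1, 4↦0]  zeros at y ∈ {4}
  x = 2: [0↦4, 1↦3, 2↦2, 3↦1, 4↦0]  zeros at y ∈ {4}
  x = 3: [0↦1, 1↦0, 2↦4, 3↦3, 4↦2]  zeros at y ∈ {1}
  x = 4: [0↦0, 1↦4, 2↦3, 3↦2, 4↦1]  zeros at y ∈ {0}
Collecting zeros: affine points = {(0, 1), (1, 4), (2, 4), (3, 1), (4, 0)}.
Total count |C(F_5)_aff| = 5.


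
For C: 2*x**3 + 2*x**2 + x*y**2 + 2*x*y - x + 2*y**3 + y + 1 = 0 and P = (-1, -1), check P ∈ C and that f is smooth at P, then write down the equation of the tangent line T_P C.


Tangent line at P: 7*y + 7 = 0.

Step 1: f(-1, -1) = 0, so P lies on C.
Step 2: partial derivatives
  f_x(x, y) = 6*x**2 + 4*x + y**2 + 2*y - 1, f_y(x, y) = 2*x*y + 2*x + 6*y**2 + 1.
  f_x(P) = 0, f_y(P) = 7 (gradient nonzero, so P is smooth).
Step 3: tangent line at P: 0·(x − -1) + 7·(y − -1) = 0.
Expanding: 7*y + 7 = 0.


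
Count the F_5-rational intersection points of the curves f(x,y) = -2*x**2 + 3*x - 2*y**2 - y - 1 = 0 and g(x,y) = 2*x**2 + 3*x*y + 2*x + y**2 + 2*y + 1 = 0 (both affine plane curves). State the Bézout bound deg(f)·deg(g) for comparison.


Common zeros: {(1, 0), (3, 0)}; count = 2; Bézout bound = 4.

deg(f) = 2, deg(g) = 2, so Bézout bound = 4.
Scan x ∈ F_5. For each x, list the y ∈ F_5 with f(x, y) ≡ 0 and those with g(x, y) ≡ 0 (mod 5); the common zeros in that column are the intersection.
  x = 0: f ≡ 0 at y ∈ ∅; g ≡ 0 at y ∈ {4}; common: ∅.
  x = 1: f ≡ 0 at y ∈ {0, 2}; g ≡ 0 at y ∈ {0}; common: {0}.
  x = 2: f ≡ 0 at y ∈ ∅; g ≡ 0 at y ∈ ∅; common: ∅.
  x = 3: f ≡ 0 at y ∈ {0, 2}; g ≡ 0 at y ∈ {0, 4}; common: {0}.
  x = 4: f ≡ 0 at y ∈ ∅; g ≡ 0 at y ∈ ∅; common: ∅.
Collecting: common zeros = {(1, 0), (3, 0)}, so the count is 2.
Comparison with the Bézout bound: 2 ≤ 4 = deg(f)·deg(g), as expected for curves with no common component (the affine F_5-count falls short of the bound because intersections may lie at infinity, over extension fields, or carry multiplicity).


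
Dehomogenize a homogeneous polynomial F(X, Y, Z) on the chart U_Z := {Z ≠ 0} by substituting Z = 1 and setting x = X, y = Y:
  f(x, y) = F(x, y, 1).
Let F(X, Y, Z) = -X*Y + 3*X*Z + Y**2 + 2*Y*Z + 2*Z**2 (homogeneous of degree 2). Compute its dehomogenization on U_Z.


f(x, y) = -x*y + 3*x + y**2 + 2*y + 2

On U_Z we set Z = 1. Each monomial c·X^i·Y^j·Z^k in F becomes c·x^i·y^j·1^k = c·x^i·y^j.
Substituting Z = 1: F(X, Y, 1) = -x*y + 3*x + y**2 + 2*y + 2.
Note: deg(f) ≤ deg(F) = 2; strict inequality happens when F is divisible by Z (lost terms).


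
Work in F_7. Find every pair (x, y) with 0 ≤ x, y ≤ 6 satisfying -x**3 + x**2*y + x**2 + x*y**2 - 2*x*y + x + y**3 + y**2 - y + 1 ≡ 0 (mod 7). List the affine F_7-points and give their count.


Affine F_7-points: {(0, 4), (1, 2), (3, 0), (3, 1), (3, 2), (6, 2), (6, 3)}; count = 7.

For each of the 49 pairs (x, y) ∈ F_7², evaluate f(x, y) mod 7. Record the zeros.
  x = 0: [0↦1, 1↦2, 2↦4, 3↦6, 4↦0, 5↦6, 6↦2]  zeros at y ∈ {4}
  x = 1: [0↦2, 1↦3, 2↦0, 3↦6, 4↦6, 5↦6, 6↦5]  zeros at y ∈ {2}
  x = 2: [0↦6, 1↦2, 2↦3, 3↦1, 4↦2, 5↦5, 6↦2]  zeros at y ∈ ∅
  x = 3: [0↦0, 1↦0, 2↦0, 3↦6, 4↦3, 5↦4, 6↦1]  zeros at y ∈ {0, 1, 2}
  x = 4: [0↦6, 1↦5, 2↦6, 3↦1, 4↦3, 5↦4, 6↦3]  zeros at y ∈ ∅
  x = 5: [0↦4, 1↦4, 2↦1, 3↦1, 4↦3, 5↦6, 6↦2]  zeros at y ∈ ∅
  x = 6: [0↦2, 1↦5, 2↦0, 3↦0, 4↦4, 5↦4, 6↦6]  zeros at y ∈ {2, 3}
Collecting zeros: affine points = {(0, 4), (1, 2), (3, 0), (3, 1), (3, 2), (6, 2), (6, 3)}.
Total count |C(F_7)_aff| = 7.


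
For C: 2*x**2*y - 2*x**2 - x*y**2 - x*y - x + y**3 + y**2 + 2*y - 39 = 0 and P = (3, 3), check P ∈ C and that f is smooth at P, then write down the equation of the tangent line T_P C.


Tangent line at P: 11*x + 32*y - 129 = 0.

Step 1: f(3, 3) = 0, so P lies on C.
Step 2: partial derivatives
  f_x(x, y) = 4*x*y - 4*x - y**2 - y - 1, f_y(x, y) = 2*x**2 - 2*x*y - x + 3*y**2 + 2*y + 2.
  f_x(P) = 11, f_y(P) = 32 (gradient nonzero, so P is smooth).
Step 3: tangent line at P: 11·(x − 3) + 32·(y − 3) = 0.
Expanding: 11*x + 32*y - 129 = 0.


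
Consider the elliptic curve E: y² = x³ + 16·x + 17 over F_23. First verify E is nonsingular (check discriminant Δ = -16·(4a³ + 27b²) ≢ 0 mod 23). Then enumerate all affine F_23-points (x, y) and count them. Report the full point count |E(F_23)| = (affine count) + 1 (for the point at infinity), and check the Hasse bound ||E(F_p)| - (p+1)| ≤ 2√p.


Affine points = {(3, 0), (7, 9), (7, 14), (8, 6), (8, 17), (9, 4), (9, 19), (10, 2), (10, 21), (11, 11), (11, 12), (14, 8), (14, 15), (17, 2), (17, 21), (19, 2), (19, 21), (21, 0), (22, 0)}; affine count = 19; |E(F_23)| = 20.

Discriminant check: Δ ∝ 4a³ + 27b² = 4·16³ + 27·17² = 4·4096 + 27·289 ≡ 14 (mod 23). Nonzero ⇒ E is nonsingular.
For each x ∈ F_23, compute rhs = x³ + 16·x + 17 mod 23, then count y ∈ F_23 with y² ≡ rhs.
  x = 0: rhs = 17, matching y values: none (0 points).
  x = 1: rhs = 11, matching y values: none (0 points).
  x = 2: rhs = 11, matching y values: none (0 points).
  x = 3: rhs = 0, matching y values: 0 (1 points).
  x = 4: rhs = 7, matching y values: none (0 points).
  x = 5: rhs = 15, matching y values: none (0 points).
  x = 6: rhs = 7, matching y values: none (0 points).
  x = 7: rhs = 12, matching y values: 9, 14 (2 points).
  x = 8: rhs = 13, matching y values: 6, 17 (2 points).
  x = 9: rhs = 16, matching y values: 4, 19 (2 points).
  x = 10: rhs = 4, matching y values: 2, 21 (2 points).
  x = 11: rhs = 6, matching y values: 11, 12 (2 points).
  x = 12: rhs = 5, matching y values: none (0 points).
  x = 13: rhs = 7, matching y values: none (0 points).
  x = 14: rhs = 18, matching y values: 8, 15 (2 points).
  x = 15: rhs = 21, matching y values: none (0 points).
  x = 16: rhs = 22, matching y values: none (0 points).
  x = 17: rhs = 4, matching y values: 2, 21 (2 points).
  x = 18: rhs = 19, matching y values: none (0 points).
  x = 19: rhs = 4, matching y values: 2, 21 (2 points).
  x = 20: rhs = 11, matching y values: none (0 points).
  x = 21: rhs = 0, matching y values: 0 (1 points).
  x = 22: rhs = 0, matching y values: 0 (1 points).
Total affine count: 19.
Full point count |E(F_23)| = 19 + 1 = 20.
Hasse bound: |20 − (23+1)| = |-4| = 4 ≤ 2√23 ≈ 9.5917 ✓.


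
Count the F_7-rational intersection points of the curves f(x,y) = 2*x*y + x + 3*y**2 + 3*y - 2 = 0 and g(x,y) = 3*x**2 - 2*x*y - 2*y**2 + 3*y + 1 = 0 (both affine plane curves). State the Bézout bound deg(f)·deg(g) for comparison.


Common zeros: {(6, 5)}; count = 1; Bézout bound = 4.

deg(f) = 2, deg(g) = 2, so Bézout bound = 4.
Scan x ∈ F_7. For each x, list the y ∈ F_7 with f(x, y) ≡ 0 and those with g(x, y) ≡ 0 (mod 7); the common zeros in that column are the intersection.
  x = 0: f ≡ 0 at y ∈ ∅; g ≡ 0 at y ∈ ∅; common: ∅.
  x = 1: f ≡ 0 at y ∈ {1, 2}; g ≡ 0 at y ∈ ∅; common: ∅.
  x = 2: f ≡ 0 at y ∈ {0}; g ≡ 0 at y ∈ {5}; common: ∅.
  x = 3: f ≡ 0 at y ∈ ∅; g ≡ 0 at y ∈ {0, 2}; common: ∅.
  x = 4: f ≡ 0 at y ∈ ∅; g ≡ 0 at y ∈ {0, 1}; common: ∅.
  x = 5: f ≡ 0 at y ∈ {6}; g ≡ 0 at y ∈ ∅; common: ∅.
  x = 6: f ≡ 0 at y ∈ {4, 5}; g ≡ 0 at y ∈ {1, 5}; common: {5}.
Collecting: common zeros = {(6, 5)}, so the count is 1.
Comparison with the Bézout bound: 1 ≤ 4 = deg(f)·deg(g), as expected for curves with no common component (the affine F_7-count falls short of the bound because intersections may lie at infinity, over extension fields, or carry multiplicity).


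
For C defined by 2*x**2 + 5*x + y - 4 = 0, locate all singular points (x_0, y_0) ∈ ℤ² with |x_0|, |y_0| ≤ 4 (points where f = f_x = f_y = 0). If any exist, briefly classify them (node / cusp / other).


No singular points in the scanned grid; C is smooth there.

Compute partial derivatives:
  f_x = 4*x + 5.
  f_y = 1.
f_y = 1 is a nonzero constant, so f_y never vanishes: no point (x, y) can satisfy f = f_x = f_y = 0. In particular no (x, y) ∈ {−4, ..., 4}² is singular; the curve is smooth.


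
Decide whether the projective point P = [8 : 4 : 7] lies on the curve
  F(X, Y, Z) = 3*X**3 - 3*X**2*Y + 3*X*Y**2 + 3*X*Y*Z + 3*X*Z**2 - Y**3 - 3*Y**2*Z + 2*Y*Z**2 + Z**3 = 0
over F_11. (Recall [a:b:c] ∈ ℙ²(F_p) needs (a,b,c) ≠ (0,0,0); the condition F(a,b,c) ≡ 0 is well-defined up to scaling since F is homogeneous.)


F(8,4,7) ≡ 2 (mod 11); P is NOT on the curve.

Evaluate F(8, 4, 7) term-by-term (mod 11).
  3*X**3 ↦ 3·512·1·1 = 1536
  -3*X**2*Y ↦ -3·64·4·1 = -768
  3*X*Y**2 ↦ 3·8·16·1 = 384
  3*X*Y*Z ↦ 3·8·4·7 = 672
  3*X*Z**2 ↦ 3·8·1·49 = 1176
  -Y**3 ↦ -1·1·64·1 = -64
  -3*Y**2*Z ↦ -3·1·16·7 = -336
  2*Y*Z**2 ↦ 2·1·4·49 = 392
  Z**3 ↦ 1·1·1·343 = 343
Sum: F(8, 4, 7) = (1536) + (-768) + (384) + (672) + (1176) + (-64) + (-336) + (392) + (343) = 3335.
Reducing mod 11: 3335 ≡ 2 (mod 11).
Since F(a, b, c) ≡ 2 ≠ 0 (mod 11), P does NOT lie on the curve.


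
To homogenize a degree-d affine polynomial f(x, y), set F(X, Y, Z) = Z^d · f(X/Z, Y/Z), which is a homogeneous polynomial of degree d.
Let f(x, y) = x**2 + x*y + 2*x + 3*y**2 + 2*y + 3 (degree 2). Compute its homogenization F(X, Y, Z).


F(X, Y, Z) = X**2 + X*Y + 2*X*Z + 3*Y**2 + 2*Y*Z + 3*Z**2

deg(f) = 2.
Substitute x = X/Z, y = Y/Z into f, then multiply by Z^2.
  monomial 1·x^2·y^0 ↦ 1·X^2·Y^0·Z^0.
  monomial 1·x^1·y^1 ↦ 1·X^1·Y^1·Z^0.
  monomial 2·x^1·y^0 ↦ 2·X^1·Y^0·Z^1.
  monomial 3·x^0·y^2 ↦ 3·X^0·Y^2·Z^0.
  monomial 2·x^0·y^1 ↦ 2·X^0·Y^1·Z^1.
  monomial 3·x^0·y^0 ↦ 3·X^0·Y^0·Z^2.
Collecting: F(X, Y, Z) = X**2 + X*Y + 2*X*Z + 3*Y**2 + 2*Y*Z + 3*Z**2.


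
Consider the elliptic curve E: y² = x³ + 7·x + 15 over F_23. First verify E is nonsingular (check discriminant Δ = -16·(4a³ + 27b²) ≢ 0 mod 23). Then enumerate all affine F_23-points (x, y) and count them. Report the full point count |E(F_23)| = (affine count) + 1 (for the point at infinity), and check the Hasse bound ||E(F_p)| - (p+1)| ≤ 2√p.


Affine points = {(1, 0), (7, 4), (7, 19), (8, 10), (8, 13), (9, 5), (9, 18), (10, 2), (10, 21), (13, 7), (13, 16), (18, 4), (18, 19), (20, 6), (20, 17), (21, 4), (21, 19)}; affine count = 17; |E(F_23)| = 18.

Discriminant check: Δ ∝ 4a³ + 27b² = 4·7³ + 27·15² = 4·343 + 27·225 ≡ 18 (mod 23). Nonzero ⇒ E is nonsingular.
For each x ∈ F_23, compute rhs = x³ + 7·x + 15 mod 23, then count y ∈ F_23 with y² ≡ rhs.
  x = 0: rhs = 15, matching y values: none (0 points).
  x = 1: rhs = 0, matching y values: 0 (1 points).
  x = 2: rhs = 14, matching y values: none (0 points).
  x = 3: rhs = 17, matching y values: none (0 points).
  x = 4: rhs = 15, matching y values: none (0 points).
  x = 5: rhs = 14, matching y values: none (0 points).
  x = 6: rhs = 20, matching y values: none (0 points).
  x = 7: rhs = 16, matching y values: 4, 19 (2 points).
  x = 8: rhs = 8, matching y values: 10, 13 (2 points).
  x = 9: rhs = 2, matching y values: 5, 18 (2 points).
  x = 10: rhs = 4, matching y values: 2, 21 (2 points).
  x = 11: rhs = 20, matching y values: none (0 points).
  x = 12: rhs = 10, matching y values: none (0 points).
  x = 13: rhs = 3, matching y values: 7, 16 (2 points).
  x = 14: rhs = 5, matching y values: none (0 points).
  x = 15: rhs = 22, matching y values: none (0 points).
  x = 16: rhs = 14, matching y values: none (0 points).
  x = 17: rhs = 10, matching y values: none (0 points).
  x = 18: rhs = 16, matching y values: 4, 19 (2 points).
  x = 19: rhs = 15, matching y values: none (0 points).
  x = 20: rhs = 13, matching y values: 6, 17 (2 points).
  x = 21: rhs = 16, matching y values: 4, 19 (2 points).
  x = 22: rhs = 7, matching y values: none (0 points).
Total affine count: 17.
Full point count |E(F_23)| = 17 + 1 = 18.
Hasse bound: |18 − (23+1)| = |-6| = 6 ≤ 2√23 ≈ 9.5917 ✓.


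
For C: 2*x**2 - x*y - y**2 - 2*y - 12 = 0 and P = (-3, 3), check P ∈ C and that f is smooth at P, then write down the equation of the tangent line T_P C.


Tangent line at P: -15*x - 5*y - 30 = 0.

Step 1: f(-3, 3) = 0, so P lies on C.
Step 2: partial derivatives
  f_x(x, y) = 4*x - y, f_y(x, y) = -x - 2*y - 2.
  f_x(P) = -15, f_y(P) = -5 (gradient nonzero, so P is smooth).
Step 3: tangent line at P: -15·(x − -3) + -5·(y − 3) = 0.
Expanding: -15*x - 5*y - 30 = 0.


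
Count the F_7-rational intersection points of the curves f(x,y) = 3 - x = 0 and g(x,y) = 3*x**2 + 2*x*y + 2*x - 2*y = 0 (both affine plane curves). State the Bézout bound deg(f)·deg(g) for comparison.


Common zeros: {(3, 4)}; count = 1; Bézout bound = 2.

deg(f) = 1, deg(g) = 2, so Bézout bound = 2.
Scan x ∈ F_7. For each x, list the y ∈ F_7 with f(x, y) ≡ 0 and those with g(x, y) ≡ 0 (mod 7); the common zeros in that column are the intersection.
  x = 0: f ≡ 0 at y ∈ ∅; g ≡ 0 at y ∈ {0}; common: ∅.
  x = 1: f ≡ 0 at y ∈ ∅; g ≡ 0 at y ∈ ∅; common: ∅.
  x = 2: f ≡ 0 at y ∈ ∅; g ≡ 0 at y ∈ {6}; common: ∅.
  x = 3: f ≡ 0 at y ∈ {0, 1, 2, 3, 4, 5, 6}; g ≡ 0 at y ∈ {4}; common: {4}.
  x = 4: f ≡ 0 at y ∈ ∅; g ≡ 0 at y ∈ {0}; common: ∅.
  x = 5: f ≡ 0 at y ∈ ∅; g ≡ 0 at y ∈ {6}; common: ∅.
  x = 6: f ≡ 0 at y ∈ ∅; g ≡ 0 at y ∈ {2}; common: ∅.
Collecting: common zeros = {(3, 4)}, so the count is 1.
Comparison with the Bézout bound: 1 ≤ 2 = deg(f)·deg(g), as expected for curves with no common component (the affine F_7-count falls short of the bound because intersections may lie at infinity, over extension fields, or carry multiplicity).


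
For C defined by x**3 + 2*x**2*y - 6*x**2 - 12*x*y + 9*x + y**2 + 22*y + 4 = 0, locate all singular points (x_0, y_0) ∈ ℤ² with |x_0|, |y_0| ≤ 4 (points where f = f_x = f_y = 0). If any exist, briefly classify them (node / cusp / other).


Singular points: {(3, -2)}; classification: node.

Compute partial derivatives:
  f_x = 3*x**2 + 4*x*y - 12*x - 12*y + 9.
  f_y = 2*x**2 - 12*x + 2*y + 22.
Scan x_0 ∈ {−4, ..., 4}. For each x_0, f_y(x_0, y) is a polynomial in y; find its integer roots y ∈ {−4, ..., 4}, then test f_x and f at those candidates.
  x = -4: f_y(-4, y) = 2*y + 102; no integer root y with |y| ≤ 4.
  x = -3: f_y(-3, y) = 2*y + 76; no integer root y with |y| ≤ 4.
  x = -2: f_y(-2, y) = 2*y + 54; no integer root y with |y| ≤ 4.
  x = -1: f_y(-1, y) = 2*y + 36; no integer root y with |y| ≤ 4.
  x = 0: f_y(0, y) = 2*y + 22; no integer root y with |y| ≤ 4.
  x = 1: f_y(1, y) = 2*y + 12; no integer root y with |y| ≤ 4.
  x = 2: f_y(2, y) = 2*y + 6; vanishes at y ∈ {-3}. (2, -3): f_x = 9 ≠ 0.
  x = 3: f_y(3, y) = 2*y + 4; vanishes at y ∈ {-2}. (3, -2): f_x = 0, f = 0 — SINGULAR.
  x = 4: f_y(4, y) = 2*y + 6; vanishes at y ∈ {-3}. (4, -3): f_x = -3 ≠ 0.
Only singular point on the grid: (3, -2).
Classify: substitute x = 3 + u, y = -2 + v and expand: f = u**3 + 2*u**2*v - u**2 + v**2.
No constant or linear terms (consistent with a singular point). Quadratic part: -u**2 + v**2. Cubic part: u**3 + 2*u**2*v.
The quadratic part v**2 - u**2 = (v − u)(v + u) splits into two distinct linear factors, so there are two distinct tangent lines y − -2 = ±(x − 3) — this is a node (ordinary double point).
Classification: node.


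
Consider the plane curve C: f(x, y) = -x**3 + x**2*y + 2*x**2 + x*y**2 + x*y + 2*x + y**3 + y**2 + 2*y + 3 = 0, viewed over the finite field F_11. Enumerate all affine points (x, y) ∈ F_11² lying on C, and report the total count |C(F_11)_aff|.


Affine F_11-points: {(3, 0), (3, 8), (3, 10), (5, 9), (6, 1), (7, 7), (9, 8)}; count = 7.

For each of the 121 pairs (x, y) ∈ F_11², evaluate f(x, y) mod 11. Record the zeros.
  x = 0: [0↦3, 1↦7, 2↦8, 3↦1, 4↦3, 5↦9, 6↦3, 7↦2, 8↦1, 9↦6, 10↦1]  zeros at y ∈ ∅
  x = 1: [0↦6, 1↦2, 2↦8, 3↦8, 4↦8, 5↦3, 6↦10, 7↦2, 8↦7, 9↦9, 10↦3]  zeros at y ∈ ∅
  x = 2: [0↦7, 1↦8, 2↦10, 3↦8, 4↦8, 5↦5, 6↦5, 7↦3, 8↦5, 9↦6, 10↦1]  zeros at y ∈ ∅
  x = 3: [0↦0, 1↦8, 2↦8, 3↦6, 4↦8, 5↦9, 6↦4, 7↦10, 8↦0, 9↦2, 10↦0]  zeros at y ∈ {0, 8, 10}
  x = 4: [0↦1, 1↦7, 2↦7, 3↦7, 4↦2, 5↦9, 6↦1, 7↦6, 8↦8, 9↦2, 10↦5]  zeros at y ∈ ∅
  x = 5: [0↦4, 1↦10, 2↦1, 3↦5, 4↦6, 5↦10, 6↦1, 7↦7, 8↦1, 9↦0, 10↦10]  zeros at y ∈ {9}
  x = 6: [0↦3, 1↦0, 2↦6, 3↦5, 4↦3, 5↦6, 6↦9, 7↦7, 8↦6, 9↦1, 10↦9]  zeros at y ∈ {1}
  x = 7: [0↦3, 1↦4, 2↦5, 3↦1, 4↦9, 5↦2, 6↦8, 7↦0, 8↦6, 9↦10, 10↦7]  zeros at y ∈ {7}
  x = 8: [0↦9, 1↦5, 2↦3, 3↦9, 4↦7, 5↦3, 6↦3, 7↦2, 8↦6, 9↦10, 10↦9]  zeros at y ∈ ∅
  x = 9: [0↦4, 1↦8, 2↦5, 3↦1, 4↦2, 5↦3, 6↦10, 7↦7, 8↦0, 9↦6, 10↦9]  zeros at y ∈ {8}
  x = 10: [0↦4, 1↦7, 2↦5, 3↦4, 4↦10, 5↦7, 6↦1, 7↦9, 8↦4, 9↦3, 10↦1]  zeros at y ∈ ∅
Collecting zeros: affine points = {(3, 0), (3, 8), (3, 10), (5, 9), (6, 1), (7, 7), (9, 8)}.
Total count |C(F_11)_aff| = 7.


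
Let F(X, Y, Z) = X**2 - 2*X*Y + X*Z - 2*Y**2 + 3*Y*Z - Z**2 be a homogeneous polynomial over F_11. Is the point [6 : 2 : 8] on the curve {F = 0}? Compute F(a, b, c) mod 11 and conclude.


F(6,2,8) ≡ 3 (mod 11); P is NOT on the curve.

Evaluate F(6, 2, 8) term-by-term (mod 11).
  X**2 ↦ 1·36·1·1 = 36
  -2*X*Y ↦ -2·6·2·1 = -24
  X*Z ↦ 1·6·1·8 = 48
  -2*Y**2 ↦ -2·1·4·1 = -8
  3*Y*Z ↦ 3·1·2·8 = 48
  -Z**2 ↦ -1·1·1·64 = -64
Sum: F(6, 2, 8) = (36) + (-24) + (48) + (-8) + (48) + (-64) = 36.
Reducing mod 11: 36 ≡ 3 (mod 11).
Since F(a, b, c) ≡ 3 ≠ 0 (mod 11), P does NOT lie on the curve.


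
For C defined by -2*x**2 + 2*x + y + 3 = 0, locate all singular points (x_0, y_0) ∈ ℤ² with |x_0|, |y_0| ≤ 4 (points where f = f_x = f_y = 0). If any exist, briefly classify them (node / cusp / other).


No singular points in the scanned grid; C is smooth there.

Compute partial derivatives:
  f_x = 2 - 4*x.
  f_y = 1.
f_y = 1 is a nonzero constant, so f_y never vanishes: no point (x, y) can satisfy f = f_x = f_y = 0. In particular no (x, y) ∈ {−4, ..., 4}² is singular; the curve is smooth.


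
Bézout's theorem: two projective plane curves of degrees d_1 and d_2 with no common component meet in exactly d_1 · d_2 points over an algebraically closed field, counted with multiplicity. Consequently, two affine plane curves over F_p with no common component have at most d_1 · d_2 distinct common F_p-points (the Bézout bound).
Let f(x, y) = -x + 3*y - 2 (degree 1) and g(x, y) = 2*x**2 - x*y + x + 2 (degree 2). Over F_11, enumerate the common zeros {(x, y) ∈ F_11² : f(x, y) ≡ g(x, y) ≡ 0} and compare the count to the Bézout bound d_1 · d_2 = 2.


Common zeros: ∅; count = 0; Bézout bound = 2.

deg(f) = 1, deg(g) = 2, so Bézout bound = 2.
Scan x ∈ F_11. For each x, list the y ∈ F_11 with f(x, y) ≡ 0 and those with g(x, y) ≡ 0 (mod 11); the common zeros in that column are the intersection.
  x = 0: f ≡ 0 at y ∈ {8}; g ≡ 0 at y ∈ ∅; common: ∅.
  x = 1: f ≡ 0 at y ∈ {1}; g ≡ 0 at y ∈ {5}; common: ∅.
  x = 2: f ≡ 0 at y ∈ {5}; g ≡ 0 at y ∈ {6}; common: ∅.
  x = 3: f ≡ 0 at y ∈ {9}; g ≡ 0 at y ∈ {4}; common: ∅.
  x = 4: f ≡ 0 at y ∈ {2}; g ≡ 0 at y ∈ {4}; common: ∅.
  x = 5: f ≡ 0 at y ∈ {6}; g ≡ 0 at y ∈ {7}; common: ∅.
  x = 6: f ≡ 0 at y ∈ {10}; g ≡ 0 at y ∈ {6}; common: ∅.
  x = 7: f ≡ 0 at y ∈ {3}; g ≡ 0 at y ∈ {9}; common: ∅.
  x = 8: f ≡ 0 at y ∈ {7}; g ≡ 0 at y ∈ {9}; common: ∅.
  x = 9: f ≡ 0 at y ∈ {0}; g ≡ 0 at y ∈ {7}; common: ∅.
  x = 10: f ≡ 0 at y ∈ {4}; g ≡ 0 at y ∈ {8}; common: ∅.
Collecting: common zeros = ∅, so the count is 0.
Comparison with the Bézout bound: 0 ≤ 2 = deg(f)·deg(g), as expected for curves with no common component (the affine F_11-count falls short of the bound because intersections may lie at infinity, over extension fields, or carry multiplicity).


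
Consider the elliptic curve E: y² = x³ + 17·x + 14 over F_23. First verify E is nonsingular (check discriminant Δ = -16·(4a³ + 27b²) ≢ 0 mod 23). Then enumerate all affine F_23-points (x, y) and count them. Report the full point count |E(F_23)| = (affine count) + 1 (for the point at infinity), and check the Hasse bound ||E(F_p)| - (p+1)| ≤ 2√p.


Affine points = {(1, 3), (1, 20), (3, 0), (4, 10), (4, 13), (7, 4), (7, 19), (8, 8), (8, 15), (14, 11), (14, 12), (16, 9), (16, 14), (17, 8), (17, 15), (21, 8), (21, 15)}; affine count = 17; |E(F_23)| = 18.

Discriminant check: Δ ∝ 4a³ + 27b² = 4·17³ + 27·14² = 4·4913 + 27·196 ≡ 12 (mod 23). Nonzero ⇒ E is nonsingular.
For each x ∈ F_23, compute rhs = x³ + 17·x + 14 mod 23, then count y ∈ F_23 with y² ≡ rhs.
  x = 0: rhs = 14, matching y values: none (0 points).
  x = 1: rhs = 9, matching y values: 3, 20 (2 points).
  x = 2: rhs = 10, matching y values: none (0 points).
  x = 3: rhs = 0, matching y values: 0 (1 points).
  x = 4: rhs = 8, matching y values: 10, 13 (2 points).
  x = 5: rhs = 17, matching y values: none (0 points).
  x = 6: rhs = 10, matching y values: none (0 points).
  x = 7: rhs = 16, matching y values: 4, 19 (2 points).
  x = 8: rhs = 18, matching y values: 8, 15 (2 points).
  x = 9: rhs = 22, matching y values: none (0 points).
  x = 10: rhs = 11, matching y values: none (0 points).
  x = 11: rhs = 14, matching y values: none (0 points).
  x = 12: rhs = 14, matching y values: none (0 points).
  x = 13: rhs = 17, matching y values: none (0 points).
  x = 14: rhs = 6, matching y values: 11, 12 (2 points).
  x = 15: rhs = 10, matching y values: none (0 points).
  x = 16: rhs = 12, matching y values: 9, 14 (2 points).
  x = 17: rhs = 18, matching y values: 8, 15 (2 points).
  x = 18: rhs = 11, matching y values: none (0 points).
  x = 19: rhs = 20, matching y values: none (0 points).
  x = 20: rhs = 5, matching y values: none (0 points).
  x = 21: rhs = 18, matching y values: 8, 15 (2 points).
  x = 22: rhs = 19, matching y values: none (0 points).
Total affine count: 17.
Full point count |E(F_23)| = 17 + 1 = 18.
Hasse bound: |18 − (23+1)| = |-6| = 6 ≤ 2√23 ≈ 9.5917 ✓.
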